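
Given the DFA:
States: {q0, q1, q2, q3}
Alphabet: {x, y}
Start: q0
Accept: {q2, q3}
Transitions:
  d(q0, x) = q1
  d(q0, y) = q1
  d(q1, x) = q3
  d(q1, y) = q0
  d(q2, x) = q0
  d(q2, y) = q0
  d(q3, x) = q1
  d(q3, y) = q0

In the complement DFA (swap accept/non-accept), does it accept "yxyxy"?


Trace: q0 -> q1 -> q3 -> q0 -> q1 -> q0
Final: q0
Original accept: {q2, q3}
Complement: q0 is not in original accept

Yes, complement accepts (original rejects)


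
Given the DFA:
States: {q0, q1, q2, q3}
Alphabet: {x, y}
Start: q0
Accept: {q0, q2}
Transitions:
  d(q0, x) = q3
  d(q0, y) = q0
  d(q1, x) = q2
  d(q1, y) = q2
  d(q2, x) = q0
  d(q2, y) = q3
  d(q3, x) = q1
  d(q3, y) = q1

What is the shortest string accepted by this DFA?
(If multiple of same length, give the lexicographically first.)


BFS by string length (lex-first path to each state shown):
  len 0: q0<-""
Found accept state at length 0.

"" (empty string)


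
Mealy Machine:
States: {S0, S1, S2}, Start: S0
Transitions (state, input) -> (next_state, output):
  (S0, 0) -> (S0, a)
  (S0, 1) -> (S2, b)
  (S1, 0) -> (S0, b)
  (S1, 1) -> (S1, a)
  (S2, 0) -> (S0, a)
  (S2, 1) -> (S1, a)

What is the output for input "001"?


Step-by-step:
  (S0, 0) -> (S0, a)
  (S0, 0) -> (S0, a)
  (S0, 1) -> (S2, b)

"aab"


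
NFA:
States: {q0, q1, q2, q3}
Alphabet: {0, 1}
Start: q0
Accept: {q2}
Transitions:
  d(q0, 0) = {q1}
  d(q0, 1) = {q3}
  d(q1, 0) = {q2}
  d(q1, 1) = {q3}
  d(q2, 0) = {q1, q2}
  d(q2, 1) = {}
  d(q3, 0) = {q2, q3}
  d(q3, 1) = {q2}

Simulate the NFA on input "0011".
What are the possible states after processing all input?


Start: {q0}
  --0--> {q1}
  --0--> {q2}
  --1--> {}
  --1--> {}

{} (empty set, no valid transitions)


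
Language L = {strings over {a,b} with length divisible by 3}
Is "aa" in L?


length = 2; 2 mod 3 = 2

No, "aa" is not in L


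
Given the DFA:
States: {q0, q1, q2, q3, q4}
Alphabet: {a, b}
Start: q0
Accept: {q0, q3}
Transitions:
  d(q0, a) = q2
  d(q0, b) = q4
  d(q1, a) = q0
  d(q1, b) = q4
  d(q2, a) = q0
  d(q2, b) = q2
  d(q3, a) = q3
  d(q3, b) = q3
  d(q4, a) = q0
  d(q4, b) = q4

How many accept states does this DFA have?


Accept states listed: {q0, q3}
Counting: q0(1) q3(2)

2


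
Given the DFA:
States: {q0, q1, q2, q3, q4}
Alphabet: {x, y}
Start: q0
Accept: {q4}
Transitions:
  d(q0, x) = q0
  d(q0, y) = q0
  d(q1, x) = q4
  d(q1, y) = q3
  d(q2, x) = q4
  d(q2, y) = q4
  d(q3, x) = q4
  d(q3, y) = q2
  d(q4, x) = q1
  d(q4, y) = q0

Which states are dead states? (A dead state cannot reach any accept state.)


Forward reachability from each state:
  q0 -> reaches {q0}, no accept state (dead)
  q1 -> reaches accept state q4 (live)
  q2 -> reaches accept state q4 (live)
  q3 -> reaches accept state q4 (live)
  q4 -> reaches accept state q4 (live)

{q0}


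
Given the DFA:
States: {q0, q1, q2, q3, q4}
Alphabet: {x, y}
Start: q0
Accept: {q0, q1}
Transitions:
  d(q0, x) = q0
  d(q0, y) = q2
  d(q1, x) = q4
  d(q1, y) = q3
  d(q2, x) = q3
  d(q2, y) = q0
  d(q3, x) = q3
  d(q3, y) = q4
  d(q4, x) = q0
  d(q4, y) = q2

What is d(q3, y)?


Looking up transition d(q3, y)

q4


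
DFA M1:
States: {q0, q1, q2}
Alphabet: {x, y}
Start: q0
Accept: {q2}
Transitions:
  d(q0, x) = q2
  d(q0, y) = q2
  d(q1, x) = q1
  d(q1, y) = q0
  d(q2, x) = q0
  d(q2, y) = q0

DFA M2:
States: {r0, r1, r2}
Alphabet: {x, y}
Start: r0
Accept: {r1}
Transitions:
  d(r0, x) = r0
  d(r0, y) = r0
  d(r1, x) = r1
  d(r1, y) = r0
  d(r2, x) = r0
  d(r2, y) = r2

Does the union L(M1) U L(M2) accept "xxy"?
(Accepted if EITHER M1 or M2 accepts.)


M1: final=q2 accepted=True
M2: final=r0 accepted=False

Yes, union accepts


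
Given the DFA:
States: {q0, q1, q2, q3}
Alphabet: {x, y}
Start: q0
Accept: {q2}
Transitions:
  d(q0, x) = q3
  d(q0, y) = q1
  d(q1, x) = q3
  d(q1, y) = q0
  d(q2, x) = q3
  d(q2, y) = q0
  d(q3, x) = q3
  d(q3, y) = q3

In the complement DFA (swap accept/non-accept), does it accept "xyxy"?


Trace: q0 -> q3 -> q3 -> q3 -> q3
Final: q3
Original accept: {q2}
Complement: q3 is not in original accept

Yes, complement accepts (original rejects)


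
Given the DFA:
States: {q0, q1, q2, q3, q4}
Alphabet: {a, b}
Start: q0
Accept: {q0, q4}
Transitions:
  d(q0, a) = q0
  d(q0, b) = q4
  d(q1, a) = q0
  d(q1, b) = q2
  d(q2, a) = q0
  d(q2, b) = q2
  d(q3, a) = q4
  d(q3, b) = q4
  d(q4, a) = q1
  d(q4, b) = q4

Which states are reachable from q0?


BFS from q0:
  layer 0: {q0}
  layer 1: {q4}
  layer 2: {q1}
  layer 3: {q2}

{q0, q1, q2, q4}


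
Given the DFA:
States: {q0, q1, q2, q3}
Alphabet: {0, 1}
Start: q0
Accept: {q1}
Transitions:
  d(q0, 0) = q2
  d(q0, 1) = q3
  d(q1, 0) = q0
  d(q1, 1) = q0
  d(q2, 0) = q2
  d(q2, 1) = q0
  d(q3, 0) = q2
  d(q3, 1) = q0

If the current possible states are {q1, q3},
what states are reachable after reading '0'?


Apply transition on '0' from each current state:
  d(q1, 0) = q0
  d(q3, 0) = q2

{q0, q2}


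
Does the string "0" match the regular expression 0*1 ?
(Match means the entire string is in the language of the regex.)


|string| = 1; first = '0'; last = '0'

No, "0" does not match 0*1


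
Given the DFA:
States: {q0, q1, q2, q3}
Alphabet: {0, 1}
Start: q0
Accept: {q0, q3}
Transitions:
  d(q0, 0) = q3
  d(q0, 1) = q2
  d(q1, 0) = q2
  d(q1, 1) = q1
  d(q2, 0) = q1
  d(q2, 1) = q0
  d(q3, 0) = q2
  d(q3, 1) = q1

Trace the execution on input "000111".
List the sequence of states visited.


Input: 000111
d(q0, 0) = q3
d(q3, 0) = q2
d(q2, 0) = q1
d(q1, 1) = q1
d(q1, 1) = q1
d(q1, 1) = q1


q0 -> q3 -> q2 -> q1 -> q1 -> q1 -> q1


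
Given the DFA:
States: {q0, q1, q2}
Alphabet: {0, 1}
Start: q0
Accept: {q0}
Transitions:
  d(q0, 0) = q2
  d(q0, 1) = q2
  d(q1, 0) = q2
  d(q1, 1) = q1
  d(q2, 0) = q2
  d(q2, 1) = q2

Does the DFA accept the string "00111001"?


Trace: q0 -> q2 -> q2 -> q2 -> q2 -> q2 -> q2 -> q2 -> q2
Final state: q2
Accept states: {q0}

No, rejected (final state q2 is not an accept state)


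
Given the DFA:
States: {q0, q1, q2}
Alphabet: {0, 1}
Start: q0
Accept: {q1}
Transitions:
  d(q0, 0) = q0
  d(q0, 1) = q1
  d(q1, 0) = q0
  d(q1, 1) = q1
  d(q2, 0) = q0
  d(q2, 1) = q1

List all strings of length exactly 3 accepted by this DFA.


All strings of length 3: 8 total
Accepted: 4

"001", "011", "101", "111"


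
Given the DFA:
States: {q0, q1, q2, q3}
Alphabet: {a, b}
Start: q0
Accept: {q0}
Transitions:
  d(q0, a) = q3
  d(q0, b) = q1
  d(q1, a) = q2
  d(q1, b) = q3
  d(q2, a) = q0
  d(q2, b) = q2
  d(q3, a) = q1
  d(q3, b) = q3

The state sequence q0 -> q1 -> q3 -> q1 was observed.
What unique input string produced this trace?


Trace back each transition to find the symbol:
  q0 --[b]--> q1
  q1 --[b]--> q3
  q3 --[a]--> q1

"bba"


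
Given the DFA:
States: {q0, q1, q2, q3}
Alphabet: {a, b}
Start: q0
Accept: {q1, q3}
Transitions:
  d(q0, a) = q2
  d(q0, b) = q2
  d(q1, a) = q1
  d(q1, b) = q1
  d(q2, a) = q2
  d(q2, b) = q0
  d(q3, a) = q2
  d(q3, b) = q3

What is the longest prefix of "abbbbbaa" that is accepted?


Run the DFA, marking each prefix where the state is accepting:
  "" -> q0 [reject]
  "a" -> q2 [reject]
  "ab" -> q0 [reject]
  "abb" -> q2 [reject]
  "abbb" -> q0 [reject]
  "abbbb" -> q2 [reject]
  "abbbbb" -> q0 [reject]
  "abbbbba" -> q2 [reject]
  "abbbbbaa" -> q2 [reject]

No prefix is accepted


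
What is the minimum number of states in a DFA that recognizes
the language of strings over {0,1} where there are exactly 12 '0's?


States: count = 0, 1, ..., 12 (that's 13 states), plus a dead state for count > 12.
Total: 13 + 1 = 14. Accept = count-12 state.

14


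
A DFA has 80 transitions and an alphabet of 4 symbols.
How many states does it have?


Each state has exactly one transition per symbol.
states = transitions / |alphabet| = 80 / 4 = 20

20


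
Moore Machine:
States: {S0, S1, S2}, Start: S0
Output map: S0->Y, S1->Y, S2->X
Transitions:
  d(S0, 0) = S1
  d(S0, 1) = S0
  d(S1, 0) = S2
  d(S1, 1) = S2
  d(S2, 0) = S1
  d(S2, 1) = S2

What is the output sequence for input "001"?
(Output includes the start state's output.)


Start: S0 (output Y)
  --0--> S1 (output Y)
  --0--> S2 (output X)
  --1--> S2 (output X)

"YYXX"


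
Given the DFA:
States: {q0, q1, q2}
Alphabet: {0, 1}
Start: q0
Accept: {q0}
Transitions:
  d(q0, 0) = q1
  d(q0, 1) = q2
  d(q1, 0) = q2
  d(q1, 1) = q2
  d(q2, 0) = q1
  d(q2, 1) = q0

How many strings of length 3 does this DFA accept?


Enumerating all length-3 strings:
  "000" -> q1 [reject]
  "001" -> q0 [accept]
  "010" -> q1 [reject]
  "011" -> q0 [accept]
  "100" -> q2 [reject]
  "101" -> q2 [reject]
  "110" -> q1 [reject]
  "111" -> q2 [reject]

2 out of 8


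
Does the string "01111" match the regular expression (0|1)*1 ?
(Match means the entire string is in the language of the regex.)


|string| = 5; first = '0'; last = '1'

Yes, "01111" matches (0|1)*1


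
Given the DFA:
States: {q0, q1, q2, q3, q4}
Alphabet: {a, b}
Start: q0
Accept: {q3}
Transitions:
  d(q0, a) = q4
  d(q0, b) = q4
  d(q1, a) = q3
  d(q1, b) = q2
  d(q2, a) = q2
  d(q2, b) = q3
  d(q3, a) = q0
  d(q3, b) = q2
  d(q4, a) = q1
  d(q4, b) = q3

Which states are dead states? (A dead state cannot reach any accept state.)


Forward reachability from each state:
  q0 -> reaches accept state q3 (live)
  q1 -> reaches accept state q3 (live)
  q2 -> reaches accept state q3 (live)
  q3 -> reaches accept state q3 (live)
  q4 -> reaches accept state q3 (live)

None (all states can reach an accept state)


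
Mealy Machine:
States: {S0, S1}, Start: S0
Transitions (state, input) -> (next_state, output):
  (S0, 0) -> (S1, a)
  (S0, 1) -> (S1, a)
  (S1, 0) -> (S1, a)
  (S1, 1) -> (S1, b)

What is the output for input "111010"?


Step-by-step:
  (S0, 1) -> (S1, a)
  (S1, 1) -> (S1, b)
  (S1, 1) -> (S1, b)
  (S1, 0) -> (S1, a)
  (S1, 1) -> (S1, b)
  (S1, 0) -> (S1, a)

"abbaba"


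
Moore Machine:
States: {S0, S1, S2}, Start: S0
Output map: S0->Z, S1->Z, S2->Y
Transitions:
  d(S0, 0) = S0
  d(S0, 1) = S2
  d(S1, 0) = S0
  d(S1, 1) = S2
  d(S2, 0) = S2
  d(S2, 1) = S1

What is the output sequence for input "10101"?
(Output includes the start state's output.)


Start: S0 (output Z)
  --1--> S2 (output Y)
  --0--> S2 (output Y)
  --1--> S1 (output Z)
  --0--> S0 (output Z)
  --1--> S2 (output Y)

"ZYYZZY"


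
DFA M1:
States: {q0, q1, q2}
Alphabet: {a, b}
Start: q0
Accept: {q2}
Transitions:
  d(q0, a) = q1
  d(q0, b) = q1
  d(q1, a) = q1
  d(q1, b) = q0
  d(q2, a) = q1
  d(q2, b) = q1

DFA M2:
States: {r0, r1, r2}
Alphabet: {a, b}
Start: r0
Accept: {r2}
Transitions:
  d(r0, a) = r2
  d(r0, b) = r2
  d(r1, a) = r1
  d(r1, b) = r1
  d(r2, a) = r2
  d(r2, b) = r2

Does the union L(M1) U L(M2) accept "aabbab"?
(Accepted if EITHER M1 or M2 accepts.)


M1: final=q0 accepted=False
M2: final=r2 accepted=True

Yes, union accepts


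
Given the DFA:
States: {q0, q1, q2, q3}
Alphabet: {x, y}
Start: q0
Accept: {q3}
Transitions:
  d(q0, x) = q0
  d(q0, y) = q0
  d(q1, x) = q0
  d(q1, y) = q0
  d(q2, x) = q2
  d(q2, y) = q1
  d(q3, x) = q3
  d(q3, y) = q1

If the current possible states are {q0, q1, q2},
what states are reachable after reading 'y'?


Apply transition on 'y' from each current state:
  d(q0, y) = q0
  d(q1, y) = q0
  d(q2, y) = q1

{q0, q1}


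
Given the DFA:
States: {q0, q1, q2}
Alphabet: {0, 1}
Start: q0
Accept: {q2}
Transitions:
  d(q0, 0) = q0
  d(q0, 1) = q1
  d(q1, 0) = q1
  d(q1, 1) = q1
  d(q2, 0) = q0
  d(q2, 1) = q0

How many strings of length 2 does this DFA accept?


Enumerating all length-2 strings:
  "00" -> q0 [reject]
  "01" -> q1 [reject]
  "10" -> q1 [reject]
  "11" -> q1 [reject]

0 out of 4


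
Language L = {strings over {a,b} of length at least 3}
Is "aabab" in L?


length = 5

Yes, "aabab" is in L


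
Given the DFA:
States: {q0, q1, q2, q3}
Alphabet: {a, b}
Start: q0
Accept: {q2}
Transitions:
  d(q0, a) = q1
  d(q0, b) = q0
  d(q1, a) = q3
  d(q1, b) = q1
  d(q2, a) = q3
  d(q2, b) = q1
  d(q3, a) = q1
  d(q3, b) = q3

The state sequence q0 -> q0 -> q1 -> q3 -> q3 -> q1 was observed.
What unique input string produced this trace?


Trace back each transition to find the symbol:
  q0 --[b]--> q0
  q0 --[a]--> q1
  q1 --[a]--> q3
  q3 --[b]--> q3
  q3 --[a]--> q1

"baaba"


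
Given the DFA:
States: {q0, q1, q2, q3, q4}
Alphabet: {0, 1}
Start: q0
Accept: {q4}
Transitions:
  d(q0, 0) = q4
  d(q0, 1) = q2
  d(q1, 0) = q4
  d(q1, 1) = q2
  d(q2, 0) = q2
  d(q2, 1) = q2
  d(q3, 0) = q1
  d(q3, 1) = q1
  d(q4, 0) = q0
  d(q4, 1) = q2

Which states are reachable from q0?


BFS from q0:
  layer 0: {q0}
  layer 1: {q2, q4}

{q0, q2, q4}


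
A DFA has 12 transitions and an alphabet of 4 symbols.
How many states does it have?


Each state has exactly one transition per symbol.
states = transitions / |alphabet| = 12 / 4 = 3

3


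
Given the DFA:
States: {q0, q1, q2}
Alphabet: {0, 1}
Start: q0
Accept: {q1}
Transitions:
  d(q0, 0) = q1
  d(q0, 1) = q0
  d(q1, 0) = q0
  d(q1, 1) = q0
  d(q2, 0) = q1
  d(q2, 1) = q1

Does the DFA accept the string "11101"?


Trace: q0 -> q0 -> q0 -> q0 -> q1 -> q0
Final state: q0
Accept states: {q1}

No, rejected (final state q0 is not an accept state)


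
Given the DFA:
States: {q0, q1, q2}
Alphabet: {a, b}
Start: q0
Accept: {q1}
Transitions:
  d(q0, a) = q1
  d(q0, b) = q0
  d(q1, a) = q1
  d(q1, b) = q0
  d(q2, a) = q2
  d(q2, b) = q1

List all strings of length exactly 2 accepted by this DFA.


All strings of length 2: 4 total
Accepted: 2

"aa", "ba"


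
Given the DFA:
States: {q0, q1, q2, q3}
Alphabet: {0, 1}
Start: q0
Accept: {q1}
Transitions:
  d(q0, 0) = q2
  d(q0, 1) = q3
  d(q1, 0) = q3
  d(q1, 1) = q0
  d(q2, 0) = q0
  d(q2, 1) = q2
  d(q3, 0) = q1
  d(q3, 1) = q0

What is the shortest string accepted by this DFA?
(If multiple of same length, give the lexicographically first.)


BFS by string length (lex-first path to each state shown):
  len 0: q0<-""
  len 1: q2<-"0", q3<-"1"
  len 2: q0<-"00", q1<-"10", q2<-"01"
Found accept state at length 2.

"10"


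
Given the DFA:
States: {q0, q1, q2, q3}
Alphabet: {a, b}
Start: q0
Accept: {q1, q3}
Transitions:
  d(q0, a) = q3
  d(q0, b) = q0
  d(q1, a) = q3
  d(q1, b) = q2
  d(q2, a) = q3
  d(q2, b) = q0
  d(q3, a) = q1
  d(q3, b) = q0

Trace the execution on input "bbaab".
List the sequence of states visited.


Input: bbaab
d(q0, b) = q0
d(q0, b) = q0
d(q0, a) = q3
d(q3, a) = q1
d(q1, b) = q2


q0 -> q0 -> q0 -> q3 -> q1 -> q2


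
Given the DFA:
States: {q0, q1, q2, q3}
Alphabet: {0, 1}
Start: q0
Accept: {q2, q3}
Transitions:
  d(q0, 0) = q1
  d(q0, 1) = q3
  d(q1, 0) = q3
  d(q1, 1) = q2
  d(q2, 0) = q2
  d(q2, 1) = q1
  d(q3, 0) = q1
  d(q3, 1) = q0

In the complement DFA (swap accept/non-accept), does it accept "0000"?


Trace: q0 -> q1 -> q3 -> q1 -> q3
Final: q3
Original accept: {q2, q3}
Complement: q3 is in original accept

No, complement rejects (original accepts)


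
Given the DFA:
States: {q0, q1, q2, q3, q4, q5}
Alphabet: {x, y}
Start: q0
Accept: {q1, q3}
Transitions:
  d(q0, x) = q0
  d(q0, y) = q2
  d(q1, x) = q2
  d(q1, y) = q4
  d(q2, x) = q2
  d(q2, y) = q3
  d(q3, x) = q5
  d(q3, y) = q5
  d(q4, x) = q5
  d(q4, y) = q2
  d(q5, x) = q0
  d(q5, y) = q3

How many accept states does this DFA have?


Accept states listed: {q1, q3}
Counting: q1(1) q3(2)

2


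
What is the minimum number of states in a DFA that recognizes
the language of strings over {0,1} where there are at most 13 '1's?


States: count = 0, 1, ..., 13 (all accepting; 14 states), plus a dead state for count > 13.
Total: 14 + 1 = 15.

15


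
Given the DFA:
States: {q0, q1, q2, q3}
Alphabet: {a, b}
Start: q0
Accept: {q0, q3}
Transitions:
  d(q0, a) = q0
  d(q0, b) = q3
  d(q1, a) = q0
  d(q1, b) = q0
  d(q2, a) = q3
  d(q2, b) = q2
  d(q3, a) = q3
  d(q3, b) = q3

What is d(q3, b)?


Looking up transition d(q3, b)

q3


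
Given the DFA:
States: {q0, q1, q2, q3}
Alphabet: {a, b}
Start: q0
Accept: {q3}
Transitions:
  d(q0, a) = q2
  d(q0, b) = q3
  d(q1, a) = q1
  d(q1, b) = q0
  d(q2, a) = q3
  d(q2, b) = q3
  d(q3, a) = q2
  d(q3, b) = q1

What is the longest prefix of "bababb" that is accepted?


Run the DFA, marking each prefix where the state is accepting:
  "" -> q0 [reject]
  "b" -> q3 [accept]
  "ba" -> q2 [reject]
  "bab" -> q3 [accept]
  "baba" -> q2 [reject]
  "babab" -> q3 [accept]
  "bababb" -> q1 [reject]

"babab"


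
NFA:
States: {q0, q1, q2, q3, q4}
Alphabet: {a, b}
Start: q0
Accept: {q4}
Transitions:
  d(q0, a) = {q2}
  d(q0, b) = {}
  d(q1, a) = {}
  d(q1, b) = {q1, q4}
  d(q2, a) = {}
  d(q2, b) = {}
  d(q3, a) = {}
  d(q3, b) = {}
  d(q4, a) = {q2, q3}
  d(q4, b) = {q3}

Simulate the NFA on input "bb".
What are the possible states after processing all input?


Start: {q0}
  --b--> {}
  --b--> {}

{} (empty set, no valid transitions)


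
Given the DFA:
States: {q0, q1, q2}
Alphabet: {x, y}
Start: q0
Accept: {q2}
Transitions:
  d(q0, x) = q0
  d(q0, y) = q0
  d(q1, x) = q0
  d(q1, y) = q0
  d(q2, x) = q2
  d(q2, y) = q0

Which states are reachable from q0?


BFS from q0:
  layer 0: {q0}

{q0}


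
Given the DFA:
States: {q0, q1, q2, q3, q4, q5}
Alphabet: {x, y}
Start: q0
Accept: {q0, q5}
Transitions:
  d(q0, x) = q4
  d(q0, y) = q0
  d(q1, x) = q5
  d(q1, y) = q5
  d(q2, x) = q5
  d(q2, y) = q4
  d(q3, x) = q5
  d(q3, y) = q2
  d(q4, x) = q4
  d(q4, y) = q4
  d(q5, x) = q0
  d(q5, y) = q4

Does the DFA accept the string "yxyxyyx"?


Trace: q0 -> q0 -> q4 -> q4 -> q4 -> q4 -> q4 -> q4
Final state: q4
Accept states: {q0, q5}

No, rejected (final state q4 is not an accept state)


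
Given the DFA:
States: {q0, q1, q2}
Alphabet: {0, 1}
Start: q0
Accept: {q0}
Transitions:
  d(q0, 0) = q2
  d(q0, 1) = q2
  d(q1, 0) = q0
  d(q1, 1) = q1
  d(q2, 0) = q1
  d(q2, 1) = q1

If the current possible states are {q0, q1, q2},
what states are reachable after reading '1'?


Apply transition on '1' from each current state:
  d(q0, 1) = q2
  d(q1, 1) = q1
  d(q2, 1) = q1

{q1, q2}


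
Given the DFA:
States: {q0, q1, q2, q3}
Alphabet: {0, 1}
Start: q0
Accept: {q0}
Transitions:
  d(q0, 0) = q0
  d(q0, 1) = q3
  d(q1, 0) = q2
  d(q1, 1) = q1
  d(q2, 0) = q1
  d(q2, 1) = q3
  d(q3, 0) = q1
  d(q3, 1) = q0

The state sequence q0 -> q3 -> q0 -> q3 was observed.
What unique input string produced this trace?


Trace back each transition to find the symbol:
  q0 --[1]--> q3
  q3 --[1]--> q0
  q0 --[1]--> q3

"111"


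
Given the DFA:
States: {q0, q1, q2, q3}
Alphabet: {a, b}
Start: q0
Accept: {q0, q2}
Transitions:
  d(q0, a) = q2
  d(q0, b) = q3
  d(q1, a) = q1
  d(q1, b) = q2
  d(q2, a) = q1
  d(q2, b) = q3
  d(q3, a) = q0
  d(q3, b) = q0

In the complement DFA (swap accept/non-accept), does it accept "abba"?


Trace: q0 -> q2 -> q3 -> q0 -> q2
Final: q2
Original accept: {q0, q2}
Complement: q2 is in original accept

No, complement rejects (original accepts)


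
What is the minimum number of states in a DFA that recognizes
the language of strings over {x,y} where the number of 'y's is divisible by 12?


States track (count of 'y') mod 12.
Need 12 states: one per remainder 0..11; accept = remainder 0.

12


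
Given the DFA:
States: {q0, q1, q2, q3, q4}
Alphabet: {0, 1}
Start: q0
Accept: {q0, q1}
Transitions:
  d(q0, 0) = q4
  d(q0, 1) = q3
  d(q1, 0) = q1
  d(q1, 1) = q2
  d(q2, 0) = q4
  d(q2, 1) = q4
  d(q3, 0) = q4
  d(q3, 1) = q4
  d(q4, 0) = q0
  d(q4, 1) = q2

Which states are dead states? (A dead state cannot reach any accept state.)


Forward reachability from each state:
  q0 -> reaches accept state q0 (live)
  q1 -> reaches accept state q0 (live)
  q2 -> reaches accept state q0 (live)
  q3 -> reaches accept state q0 (live)
  q4 -> reaches accept state q0 (live)

None (all states can reach an accept state)


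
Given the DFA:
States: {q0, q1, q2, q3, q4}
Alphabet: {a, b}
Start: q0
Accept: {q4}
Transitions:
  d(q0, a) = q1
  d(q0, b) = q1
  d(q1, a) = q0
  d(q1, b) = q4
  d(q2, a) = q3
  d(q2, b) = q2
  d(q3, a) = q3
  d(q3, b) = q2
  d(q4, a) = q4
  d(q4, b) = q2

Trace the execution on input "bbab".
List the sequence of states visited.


Input: bbab
d(q0, b) = q1
d(q1, b) = q4
d(q4, a) = q4
d(q4, b) = q2


q0 -> q1 -> q4 -> q4 -> q2


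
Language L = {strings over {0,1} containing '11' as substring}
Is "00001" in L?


'11' does not occur

No, "00001" is not in L


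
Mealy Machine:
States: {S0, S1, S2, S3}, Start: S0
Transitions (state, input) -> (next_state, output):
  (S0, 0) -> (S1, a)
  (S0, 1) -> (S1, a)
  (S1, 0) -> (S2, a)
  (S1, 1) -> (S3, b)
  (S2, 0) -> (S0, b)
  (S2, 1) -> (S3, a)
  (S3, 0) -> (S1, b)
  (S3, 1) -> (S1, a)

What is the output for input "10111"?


Step-by-step:
  (S0, 1) -> (S1, a)
  (S1, 0) -> (S2, a)
  (S2, 1) -> (S3, a)
  (S3, 1) -> (S1, a)
  (S1, 1) -> (S3, b)

"aaaab"


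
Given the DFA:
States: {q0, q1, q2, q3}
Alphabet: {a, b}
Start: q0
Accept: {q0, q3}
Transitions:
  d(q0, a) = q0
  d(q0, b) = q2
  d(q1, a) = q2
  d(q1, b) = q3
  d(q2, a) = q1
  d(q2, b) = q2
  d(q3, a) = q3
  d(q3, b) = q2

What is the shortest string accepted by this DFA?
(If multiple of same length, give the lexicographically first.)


BFS by string length (lex-first path to each state shown):
  len 0: q0<-""
Found accept state at length 0.

"" (empty string)


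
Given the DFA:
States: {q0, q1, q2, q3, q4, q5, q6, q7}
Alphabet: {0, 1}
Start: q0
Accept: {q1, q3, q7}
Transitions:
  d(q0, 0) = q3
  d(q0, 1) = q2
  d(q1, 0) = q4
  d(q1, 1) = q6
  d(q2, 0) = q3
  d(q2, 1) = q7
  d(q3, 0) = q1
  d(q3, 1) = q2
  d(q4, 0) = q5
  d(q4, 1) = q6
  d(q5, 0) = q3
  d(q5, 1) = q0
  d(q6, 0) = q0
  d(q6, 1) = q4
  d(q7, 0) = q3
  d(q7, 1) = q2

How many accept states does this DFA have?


Accept states listed: {q1, q3, q7}
Counting: q1(1) q3(2) q7(3)

3


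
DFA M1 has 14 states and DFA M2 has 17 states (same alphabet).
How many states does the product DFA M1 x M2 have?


Product construction pairs every M1 state with every M2 state.
14 * 17 = 238

238


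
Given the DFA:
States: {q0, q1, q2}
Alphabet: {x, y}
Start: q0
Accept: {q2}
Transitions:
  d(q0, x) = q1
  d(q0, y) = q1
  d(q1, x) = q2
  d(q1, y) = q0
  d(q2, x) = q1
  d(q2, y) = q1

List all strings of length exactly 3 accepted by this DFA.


All strings of length 3: 8 total
Accepted: 0

None


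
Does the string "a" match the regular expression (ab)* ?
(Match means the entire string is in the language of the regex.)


|string| = 1; first = 'a'; last = 'a'

No, "a" does not match (ab)*


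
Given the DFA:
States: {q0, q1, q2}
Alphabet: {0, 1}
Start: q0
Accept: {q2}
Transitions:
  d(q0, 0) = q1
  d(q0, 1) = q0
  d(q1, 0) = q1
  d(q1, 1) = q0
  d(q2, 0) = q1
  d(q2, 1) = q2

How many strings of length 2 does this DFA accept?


Enumerating all length-2 strings:
  "00" -> q1 [reject]
  "01" -> q0 [reject]
  "10" -> q1 [reject]
  "11" -> q0 [reject]

0 out of 4


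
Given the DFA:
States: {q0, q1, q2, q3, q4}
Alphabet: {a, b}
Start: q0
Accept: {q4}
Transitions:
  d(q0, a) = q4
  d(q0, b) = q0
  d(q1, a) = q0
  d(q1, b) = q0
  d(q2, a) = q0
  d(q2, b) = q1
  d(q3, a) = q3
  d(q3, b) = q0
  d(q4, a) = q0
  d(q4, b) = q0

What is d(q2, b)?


Looking up transition d(q2, b)

q1


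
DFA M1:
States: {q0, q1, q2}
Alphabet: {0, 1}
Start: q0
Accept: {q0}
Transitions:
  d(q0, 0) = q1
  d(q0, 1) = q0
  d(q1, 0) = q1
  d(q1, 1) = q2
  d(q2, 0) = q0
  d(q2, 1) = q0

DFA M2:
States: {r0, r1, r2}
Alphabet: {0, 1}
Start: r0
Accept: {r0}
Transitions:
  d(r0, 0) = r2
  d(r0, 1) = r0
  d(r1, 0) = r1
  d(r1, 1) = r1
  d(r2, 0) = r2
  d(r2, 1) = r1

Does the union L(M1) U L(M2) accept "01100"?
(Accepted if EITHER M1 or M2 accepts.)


M1: final=q1 accepted=False
M2: final=r1 accepted=False

No, union rejects (neither accepts)


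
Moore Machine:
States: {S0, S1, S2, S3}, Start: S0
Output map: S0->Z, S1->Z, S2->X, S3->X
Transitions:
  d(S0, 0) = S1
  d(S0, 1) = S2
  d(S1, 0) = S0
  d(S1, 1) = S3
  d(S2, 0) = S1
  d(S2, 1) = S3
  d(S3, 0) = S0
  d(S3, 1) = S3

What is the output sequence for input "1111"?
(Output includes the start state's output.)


Start: S0 (output Z)
  --1--> S2 (output X)
  --1--> S3 (output X)
  --1--> S3 (output X)
  --1--> S3 (output X)

"ZXXXX"


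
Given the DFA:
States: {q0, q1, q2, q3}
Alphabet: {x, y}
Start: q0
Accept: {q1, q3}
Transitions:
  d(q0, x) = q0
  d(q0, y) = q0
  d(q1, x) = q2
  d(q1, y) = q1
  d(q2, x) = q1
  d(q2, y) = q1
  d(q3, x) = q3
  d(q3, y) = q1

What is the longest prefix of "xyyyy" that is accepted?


Run the DFA, marking each prefix where the state is accepting:
  "" -> q0 [reject]
  "x" -> q0 [reject]
  "xy" -> q0 [reject]
  "xyy" -> q0 [reject]
  "xyyy" -> q0 [reject]
  "xyyyy" -> q0 [reject]

No prefix is accepted


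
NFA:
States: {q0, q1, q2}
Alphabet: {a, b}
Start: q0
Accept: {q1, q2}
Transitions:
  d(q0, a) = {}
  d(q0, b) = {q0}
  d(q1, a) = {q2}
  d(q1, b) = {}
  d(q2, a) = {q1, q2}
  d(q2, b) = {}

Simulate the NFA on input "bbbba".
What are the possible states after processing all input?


Start: {q0}
  --b--> {q0}
  --b--> {q0}
  --b--> {q0}
  --b--> {q0}
  --a--> {}

{} (empty set, no valid transitions)


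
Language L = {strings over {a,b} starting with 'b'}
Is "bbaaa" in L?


first symbol = 'b'

Yes, "bbaaa" is in L


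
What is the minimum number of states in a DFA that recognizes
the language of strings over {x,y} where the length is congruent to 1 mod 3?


States track (length) mod 3.
Need 3 states: one per remainder 0..2; accept = remainder 1.

3


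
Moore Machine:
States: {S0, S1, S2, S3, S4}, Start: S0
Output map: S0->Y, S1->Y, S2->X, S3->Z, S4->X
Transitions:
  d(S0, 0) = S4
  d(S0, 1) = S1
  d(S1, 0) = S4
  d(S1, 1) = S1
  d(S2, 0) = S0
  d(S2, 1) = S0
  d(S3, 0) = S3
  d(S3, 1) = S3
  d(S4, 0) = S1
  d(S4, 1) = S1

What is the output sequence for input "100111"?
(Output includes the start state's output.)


Start: S0 (output Y)
  --1--> S1 (output Y)
  --0--> S4 (output X)
  --0--> S1 (output Y)
  --1--> S1 (output Y)
  --1--> S1 (output Y)
  --1--> S1 (output Y)

"YYXYYYY"


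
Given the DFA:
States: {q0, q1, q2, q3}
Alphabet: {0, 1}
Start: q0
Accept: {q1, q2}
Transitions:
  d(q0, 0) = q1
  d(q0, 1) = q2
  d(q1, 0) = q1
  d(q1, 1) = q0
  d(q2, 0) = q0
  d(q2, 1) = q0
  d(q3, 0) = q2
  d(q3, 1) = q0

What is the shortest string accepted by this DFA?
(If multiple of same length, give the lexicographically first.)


BFS by string length (lex-first path to each state shown):
  len 0: q0<-""
  len 1: q1<-"0", q2<-"1"
Found accept state at length 1.

"0"


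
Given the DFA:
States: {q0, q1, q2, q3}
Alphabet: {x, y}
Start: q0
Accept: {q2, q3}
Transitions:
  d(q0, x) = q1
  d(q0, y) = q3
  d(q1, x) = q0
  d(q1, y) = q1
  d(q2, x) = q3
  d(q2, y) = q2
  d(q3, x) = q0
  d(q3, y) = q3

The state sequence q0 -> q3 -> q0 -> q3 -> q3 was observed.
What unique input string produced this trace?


Trace back each transition to find the symbol:
  q0 --[y]--> q3
  q3 --[x]--> q0
  q0 --[y]--> q3
  q3 --[y]--> q3

"yxyy"


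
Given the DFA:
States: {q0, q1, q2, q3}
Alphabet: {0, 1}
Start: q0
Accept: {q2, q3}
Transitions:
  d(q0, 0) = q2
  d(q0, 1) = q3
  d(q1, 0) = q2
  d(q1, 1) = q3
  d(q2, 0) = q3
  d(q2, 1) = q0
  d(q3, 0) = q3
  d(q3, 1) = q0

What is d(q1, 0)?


Looking up transition d(q1, 0)

q2


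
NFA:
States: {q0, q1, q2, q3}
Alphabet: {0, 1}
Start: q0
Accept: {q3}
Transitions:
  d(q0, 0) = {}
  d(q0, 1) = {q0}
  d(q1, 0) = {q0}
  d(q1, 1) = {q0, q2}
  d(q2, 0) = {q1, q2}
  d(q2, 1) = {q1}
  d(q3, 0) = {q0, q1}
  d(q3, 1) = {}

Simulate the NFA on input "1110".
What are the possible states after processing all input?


Start: {q0}
  --1--> {q0}
  --1--> {q0}
  --1--> {q0}
  --0--> {}

{} (empty set, no valid transitions)


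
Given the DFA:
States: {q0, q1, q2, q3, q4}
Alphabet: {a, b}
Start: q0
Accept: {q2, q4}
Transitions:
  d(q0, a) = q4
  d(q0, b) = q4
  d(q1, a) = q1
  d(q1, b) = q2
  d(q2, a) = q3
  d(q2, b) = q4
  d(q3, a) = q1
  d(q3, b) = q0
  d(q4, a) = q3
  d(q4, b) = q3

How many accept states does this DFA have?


Accept states listed: {q2, q4}
Counting: q2(1) q4(2)

2


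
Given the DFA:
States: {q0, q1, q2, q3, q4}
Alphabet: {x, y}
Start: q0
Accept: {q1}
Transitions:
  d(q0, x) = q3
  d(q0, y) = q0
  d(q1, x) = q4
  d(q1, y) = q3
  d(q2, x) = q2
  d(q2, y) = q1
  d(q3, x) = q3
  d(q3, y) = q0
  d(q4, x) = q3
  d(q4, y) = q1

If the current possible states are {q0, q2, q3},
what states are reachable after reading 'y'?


Apply transition on 'y' from each current state:
  d(q0, y) = q0
  d(q2, y) = q1
  d(q3, y) = q0

{q0, q1}


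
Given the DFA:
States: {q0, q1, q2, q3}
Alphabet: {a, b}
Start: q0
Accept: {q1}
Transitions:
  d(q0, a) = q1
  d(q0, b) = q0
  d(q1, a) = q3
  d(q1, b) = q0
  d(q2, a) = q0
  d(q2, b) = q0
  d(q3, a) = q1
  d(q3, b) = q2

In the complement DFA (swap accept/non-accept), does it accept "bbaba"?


Trace: q0 -> q0 -> q0 -> q1 -> q0 -> q1
Final: q1
Original accept: {q1}
Complement: q1 is in original accept

No, complement rejects (original accepts)


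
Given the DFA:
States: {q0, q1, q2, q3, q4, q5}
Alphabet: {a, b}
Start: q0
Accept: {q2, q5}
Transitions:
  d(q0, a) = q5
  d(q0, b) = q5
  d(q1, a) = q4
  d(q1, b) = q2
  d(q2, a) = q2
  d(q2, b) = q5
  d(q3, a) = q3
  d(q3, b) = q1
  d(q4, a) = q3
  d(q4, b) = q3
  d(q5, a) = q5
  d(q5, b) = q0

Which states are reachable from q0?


BFS from q0:
  layer 0: {q0}
  layer 1: {q5}

{q0, q5}


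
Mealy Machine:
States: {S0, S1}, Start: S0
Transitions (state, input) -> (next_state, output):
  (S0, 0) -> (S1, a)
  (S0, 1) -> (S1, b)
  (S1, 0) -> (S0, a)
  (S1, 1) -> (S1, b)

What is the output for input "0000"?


Step-by-step:
  (S0, 0) -> (S1, a)
  (S1, 0) -> (S0, a)
  (S0, 0) -> (S1, a)
  (S1, 0) -> (S0, a)

"aaaa"


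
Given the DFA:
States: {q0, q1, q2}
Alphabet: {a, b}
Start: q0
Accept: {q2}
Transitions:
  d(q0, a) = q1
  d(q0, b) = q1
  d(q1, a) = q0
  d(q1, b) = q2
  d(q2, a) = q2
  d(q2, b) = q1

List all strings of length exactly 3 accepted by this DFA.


All strings of length 3: 8 total
Accepted: 2

"aba", "bba"


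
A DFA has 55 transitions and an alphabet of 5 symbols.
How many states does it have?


Each state has exactly one transition per symbol.
states = transitions / |alphabet| = 55 / 5 = 11

11


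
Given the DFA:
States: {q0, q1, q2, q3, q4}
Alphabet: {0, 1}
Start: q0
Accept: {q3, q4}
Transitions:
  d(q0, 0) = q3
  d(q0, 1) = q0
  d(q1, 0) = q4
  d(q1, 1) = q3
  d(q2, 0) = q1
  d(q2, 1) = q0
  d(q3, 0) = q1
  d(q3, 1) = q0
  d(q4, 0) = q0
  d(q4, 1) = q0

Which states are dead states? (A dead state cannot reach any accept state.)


Forward reachability from each state:
  q0 -> reaches accept state q3 (live)
  q1 -> reaches accept state q3 (live)
  q2 -> reaches accept state q3 (live)
  q3 -> reaches accept state q3 (live)
  q4 -> reaches accept state q3 (live)

None (all states can reach an accept state)


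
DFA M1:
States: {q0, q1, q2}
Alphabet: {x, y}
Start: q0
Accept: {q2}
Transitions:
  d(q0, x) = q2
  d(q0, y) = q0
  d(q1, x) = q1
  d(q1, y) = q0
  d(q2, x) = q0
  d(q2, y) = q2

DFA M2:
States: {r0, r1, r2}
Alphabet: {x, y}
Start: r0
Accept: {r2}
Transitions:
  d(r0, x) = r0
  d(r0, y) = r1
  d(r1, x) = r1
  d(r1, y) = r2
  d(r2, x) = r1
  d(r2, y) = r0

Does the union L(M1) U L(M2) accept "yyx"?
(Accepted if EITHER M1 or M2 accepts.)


M1: final=q2 accepted=True
M2: final=r1 accepted=False

Yes, union accepts


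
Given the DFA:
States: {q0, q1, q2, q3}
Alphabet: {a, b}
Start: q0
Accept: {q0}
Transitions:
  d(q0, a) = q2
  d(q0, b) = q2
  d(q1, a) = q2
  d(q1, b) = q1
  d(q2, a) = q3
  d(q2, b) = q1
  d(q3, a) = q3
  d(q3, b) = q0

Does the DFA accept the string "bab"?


Trace: q0 -> q2 -> q3 -> q0
Final state: q0
Accept states: {q0}

Yes, accepted (final state q0 is an accept state)


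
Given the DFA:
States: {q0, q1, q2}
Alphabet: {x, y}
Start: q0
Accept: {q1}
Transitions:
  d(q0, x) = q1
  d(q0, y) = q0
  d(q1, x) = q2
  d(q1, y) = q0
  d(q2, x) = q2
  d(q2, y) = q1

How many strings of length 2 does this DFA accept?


Enumerating all length-2 strings:
  "xx" -> q2 [reject]
  "xy" -> q0 [reject]
  "yx" -> q1 [accept]
  "yy" -> q0 [reject]

1 out of 4


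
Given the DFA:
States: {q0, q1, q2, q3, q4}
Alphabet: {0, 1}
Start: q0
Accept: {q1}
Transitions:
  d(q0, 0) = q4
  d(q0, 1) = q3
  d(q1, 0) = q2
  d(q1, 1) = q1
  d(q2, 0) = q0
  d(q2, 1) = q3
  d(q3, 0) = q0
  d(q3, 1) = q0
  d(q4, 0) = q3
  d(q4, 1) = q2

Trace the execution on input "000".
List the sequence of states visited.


Input: 000
d(q0, 0) = q4
d(q4, 0) = q3
d(q3, 0) = q0


q0 -> q4 -> q3 -> q0


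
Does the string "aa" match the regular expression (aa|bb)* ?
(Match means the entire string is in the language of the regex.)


|string| = 2; first = 'a'; last = 'a'

Yes, "aa" matches (aa|bb)*


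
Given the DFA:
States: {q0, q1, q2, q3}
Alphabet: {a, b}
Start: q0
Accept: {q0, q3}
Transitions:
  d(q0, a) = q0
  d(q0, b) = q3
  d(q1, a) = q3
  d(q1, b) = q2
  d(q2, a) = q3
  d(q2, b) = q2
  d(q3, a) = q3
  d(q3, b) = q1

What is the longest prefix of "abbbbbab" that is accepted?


Run the DFA, marking each prefix where the state is accepting:
  "" -> q0 [accept]
  "a" -> q0 [accept]
  "ab" -> q3 [accept]
  "abb" -> q1 [reject]
  "abbb" -> q2 [reject]
  "abbbb" -> q2 [reject]
  "abbbbb" -> q2 [reject]
  "abbbbba" -> q3 [accept]
  "abbbbbab" -> q1 [reject]

"abbbbba"


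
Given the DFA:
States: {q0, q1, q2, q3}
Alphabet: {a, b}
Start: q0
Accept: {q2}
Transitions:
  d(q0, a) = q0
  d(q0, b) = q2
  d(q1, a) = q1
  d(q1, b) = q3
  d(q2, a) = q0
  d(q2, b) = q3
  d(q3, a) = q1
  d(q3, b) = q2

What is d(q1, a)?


Looking up transition d(q1, a)

q1


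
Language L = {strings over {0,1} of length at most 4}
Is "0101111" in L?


length = 7

No, "0101111" is not in L


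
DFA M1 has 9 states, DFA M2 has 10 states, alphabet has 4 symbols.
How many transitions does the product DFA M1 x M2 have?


Product DFA has 9 * 10 = 90 states.
Each has 4 transitions: 90 * 4 = 360

360


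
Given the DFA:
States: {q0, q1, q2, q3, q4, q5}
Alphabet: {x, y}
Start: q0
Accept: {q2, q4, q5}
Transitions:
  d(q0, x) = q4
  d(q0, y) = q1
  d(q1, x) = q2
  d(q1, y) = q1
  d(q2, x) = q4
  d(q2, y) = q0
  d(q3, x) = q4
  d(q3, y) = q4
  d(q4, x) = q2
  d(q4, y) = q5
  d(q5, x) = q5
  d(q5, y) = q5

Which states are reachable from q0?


BFS from q0:
  layer 0: {q0}
  layer 1: {q1, q4}
  layer 2: {q2, q5}

{q0, q1, q2, q4, q5}


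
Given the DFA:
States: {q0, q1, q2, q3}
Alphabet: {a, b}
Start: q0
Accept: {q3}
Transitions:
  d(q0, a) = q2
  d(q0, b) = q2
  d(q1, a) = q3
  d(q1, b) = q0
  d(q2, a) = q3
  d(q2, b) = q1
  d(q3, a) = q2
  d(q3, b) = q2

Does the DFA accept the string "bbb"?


Trace: q0 -> q2 -> q1 -> q0
Final state: q0
Accept states: {q3}

No, rejected (final state q0 is not an accept state)


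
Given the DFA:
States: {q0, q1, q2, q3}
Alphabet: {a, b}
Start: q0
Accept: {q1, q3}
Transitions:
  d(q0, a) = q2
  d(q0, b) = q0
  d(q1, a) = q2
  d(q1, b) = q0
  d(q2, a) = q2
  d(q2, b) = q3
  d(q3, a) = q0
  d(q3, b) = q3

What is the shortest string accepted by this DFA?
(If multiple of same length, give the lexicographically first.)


BFS by string length (lex-first path to each state shown):
  len 0: q0<-""
  len 1: q0<-"b", q2<-"a"
  len 2: q0<-"bb", q2<-"aa", q3<-"ab"
Found accept state at length 2.

"ab"


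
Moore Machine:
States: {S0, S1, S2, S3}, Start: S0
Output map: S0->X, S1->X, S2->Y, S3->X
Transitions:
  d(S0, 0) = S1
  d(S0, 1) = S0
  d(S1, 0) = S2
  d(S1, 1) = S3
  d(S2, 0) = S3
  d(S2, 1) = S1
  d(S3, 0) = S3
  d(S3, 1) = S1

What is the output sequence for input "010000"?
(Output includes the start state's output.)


Start: S0 (output X)
  --0--> S1 (output X)
  --1--> S3 (output X)
  --0--> S3 (output X)
  --0--> S3 (output X)
  --0--> S3 (output X)
  --0--> S3 (output X)

"XXXXXXX"


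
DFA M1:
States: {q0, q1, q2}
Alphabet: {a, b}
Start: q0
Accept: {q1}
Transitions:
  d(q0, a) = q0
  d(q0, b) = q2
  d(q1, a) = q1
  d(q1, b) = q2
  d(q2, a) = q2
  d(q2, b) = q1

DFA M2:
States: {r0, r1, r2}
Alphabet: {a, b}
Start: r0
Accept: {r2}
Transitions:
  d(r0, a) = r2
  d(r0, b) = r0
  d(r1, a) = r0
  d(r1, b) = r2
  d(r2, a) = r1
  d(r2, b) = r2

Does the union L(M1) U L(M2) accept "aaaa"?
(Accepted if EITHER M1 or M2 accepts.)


M1: final=q0 accepted=False
M2: final=r2 accepted=True

Yes, union accepts


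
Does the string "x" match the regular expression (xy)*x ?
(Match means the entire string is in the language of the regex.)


|string| = 1; first = 'x'; last = 'x'

Yes, "x" matches (xy)*x


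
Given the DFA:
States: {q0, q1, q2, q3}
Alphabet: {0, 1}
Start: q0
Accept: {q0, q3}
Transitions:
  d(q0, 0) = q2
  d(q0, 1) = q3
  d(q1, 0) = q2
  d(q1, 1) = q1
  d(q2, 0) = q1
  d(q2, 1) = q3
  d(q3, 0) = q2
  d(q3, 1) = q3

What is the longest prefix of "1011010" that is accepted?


Run the DFA, marking each prefix where the state is accepting:
  "" -> q0 [accept]
  "1" -> q3 [accept]
  "10" -> q2 [reject]
  "101" -> q3 [accept]
  "1011" -> q3 [accept]
  "10110" -> q2 [reject]
  "101101" -> q3 [accept]
  "1011010" -> q2 [reject]

"101101"


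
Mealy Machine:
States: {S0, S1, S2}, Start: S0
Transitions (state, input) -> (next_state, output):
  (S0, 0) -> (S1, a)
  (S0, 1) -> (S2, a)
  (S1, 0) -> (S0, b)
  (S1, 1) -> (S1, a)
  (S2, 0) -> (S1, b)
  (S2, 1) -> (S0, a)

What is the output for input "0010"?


Step-by-step:
  (S0, 0) -> (S1, a)
  (S1, 0) -> (S0, b)
  (S0, 1) -> (S2, a)
  (S2, 0) -> (S1, b)

"abab"


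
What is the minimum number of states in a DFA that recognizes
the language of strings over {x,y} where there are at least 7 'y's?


States: count = 0, 1, ..., 6, and a final '>= 7' state.
Total: 7 + 1 = 8. Accept = '>= 7' state.

8


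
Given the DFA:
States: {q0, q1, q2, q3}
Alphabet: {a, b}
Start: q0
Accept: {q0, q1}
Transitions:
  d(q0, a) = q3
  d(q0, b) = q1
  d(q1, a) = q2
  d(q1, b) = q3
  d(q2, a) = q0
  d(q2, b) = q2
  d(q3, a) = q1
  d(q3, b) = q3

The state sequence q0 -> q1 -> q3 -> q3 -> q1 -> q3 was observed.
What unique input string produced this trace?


Trace back each transition to find the symbol:
  q0 --[b]--> q1
  q1 --[b]--> q3
  q3 --[b]--> q3
  q3 --[a]--> q1
  q1 --[b]--> q3

"bbbab"


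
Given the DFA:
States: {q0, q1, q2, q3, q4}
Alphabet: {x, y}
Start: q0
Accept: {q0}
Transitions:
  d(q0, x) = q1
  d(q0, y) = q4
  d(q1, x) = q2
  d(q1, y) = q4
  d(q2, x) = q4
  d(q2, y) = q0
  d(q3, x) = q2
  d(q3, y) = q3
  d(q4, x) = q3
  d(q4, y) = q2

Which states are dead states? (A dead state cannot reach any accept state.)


Forward reachability from each state:
  q0 -> reaches accept state q0 (live)
  q1 -> reaches accept state q0 (live)
  q2 -> reaches accept state q0 (live)
  q3 -> reaches accept state q0 (live)
  q4 -> reaches accept state q0 (live)

None (all states can reach an accept state)


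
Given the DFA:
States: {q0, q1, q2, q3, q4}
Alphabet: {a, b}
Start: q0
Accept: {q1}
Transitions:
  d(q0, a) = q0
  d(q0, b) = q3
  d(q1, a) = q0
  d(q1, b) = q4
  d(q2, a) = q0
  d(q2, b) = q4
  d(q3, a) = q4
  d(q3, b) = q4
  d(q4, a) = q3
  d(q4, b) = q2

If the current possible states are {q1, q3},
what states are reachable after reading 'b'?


Apply transition on 'b' from each current state:
  d(q1, b) = q4
  d(q3, b) = q4

{q4}


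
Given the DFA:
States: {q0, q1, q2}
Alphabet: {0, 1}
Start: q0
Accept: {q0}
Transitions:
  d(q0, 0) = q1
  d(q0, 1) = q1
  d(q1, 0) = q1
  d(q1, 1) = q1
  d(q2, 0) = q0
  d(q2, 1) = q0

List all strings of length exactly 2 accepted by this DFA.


All strings of length 2: 4 total
Accepted: 0

None


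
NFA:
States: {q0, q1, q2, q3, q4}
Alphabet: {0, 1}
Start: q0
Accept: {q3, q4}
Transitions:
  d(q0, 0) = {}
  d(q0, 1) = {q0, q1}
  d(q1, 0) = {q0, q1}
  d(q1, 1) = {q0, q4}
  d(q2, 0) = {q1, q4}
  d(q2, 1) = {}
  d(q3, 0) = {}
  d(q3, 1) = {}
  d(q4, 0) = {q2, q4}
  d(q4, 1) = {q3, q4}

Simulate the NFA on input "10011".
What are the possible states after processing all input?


Start: {q0}
  --1--> {q0, q1}
  --0--> {q0, q1}
  --0--> {q0, q1}
  --1--> {q0, q1, q4}
  --1--> {q0, q1, q3, q4}

{q0, q1, q3, q4}
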